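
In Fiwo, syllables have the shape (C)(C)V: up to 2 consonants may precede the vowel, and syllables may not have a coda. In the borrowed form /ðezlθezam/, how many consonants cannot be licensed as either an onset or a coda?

Syllabifying with onset maximization leaves /z/, /m/ stranded (no codas are permitted; onsets may contain at most 2 consonants).

2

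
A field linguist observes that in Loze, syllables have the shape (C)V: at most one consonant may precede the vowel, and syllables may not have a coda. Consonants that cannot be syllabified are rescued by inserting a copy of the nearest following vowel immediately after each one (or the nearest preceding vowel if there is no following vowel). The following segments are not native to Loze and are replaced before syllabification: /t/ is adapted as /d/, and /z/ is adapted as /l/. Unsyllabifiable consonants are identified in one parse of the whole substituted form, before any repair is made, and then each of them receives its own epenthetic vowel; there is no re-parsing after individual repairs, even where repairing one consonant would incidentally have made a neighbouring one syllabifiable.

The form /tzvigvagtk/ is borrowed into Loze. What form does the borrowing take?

Substitution: /t/ → /d/, /z/ → /l/, giving /dlvigvagdk/.
Syllabifying with onset maximization leaves /d/, /l/, /g/, /g/, /d/, /k/ stranded (no codas are permitted; onsets are limited to one consonant).
Inserting the epenthetic vowel yields /d/ → /di/, /l/ → /li/, /g/ → /ga/, /g/ → /ga/, /d/ → /da/, /k/ → /ka/.

dilivigavagadaka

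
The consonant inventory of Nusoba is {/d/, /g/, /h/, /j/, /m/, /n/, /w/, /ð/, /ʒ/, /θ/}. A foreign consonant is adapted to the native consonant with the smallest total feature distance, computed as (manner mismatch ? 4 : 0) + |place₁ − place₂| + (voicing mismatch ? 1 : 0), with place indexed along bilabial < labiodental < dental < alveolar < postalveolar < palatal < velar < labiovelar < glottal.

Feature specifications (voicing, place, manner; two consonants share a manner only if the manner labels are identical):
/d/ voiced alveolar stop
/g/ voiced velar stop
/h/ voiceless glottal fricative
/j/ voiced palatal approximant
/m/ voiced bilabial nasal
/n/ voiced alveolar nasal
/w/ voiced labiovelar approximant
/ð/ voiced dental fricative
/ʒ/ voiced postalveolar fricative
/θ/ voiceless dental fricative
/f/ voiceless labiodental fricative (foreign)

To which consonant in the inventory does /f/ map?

/θ/ is closest: same manner (fricative), place distance 1 (labiodental→dental), same voicing; total 1. Next closest is /ð/ at distance 2.

θ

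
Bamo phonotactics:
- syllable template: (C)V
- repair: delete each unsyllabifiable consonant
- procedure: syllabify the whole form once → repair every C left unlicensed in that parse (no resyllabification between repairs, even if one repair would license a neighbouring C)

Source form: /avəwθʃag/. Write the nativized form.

avəʃa

Under (C)V, the unsyllabifiable consonants are /w/, /θ/, /g/ (no codas are permitted; onsets are limited to one consonant).
Deleting the stranded consonants removes /w/, /θ/, /g/.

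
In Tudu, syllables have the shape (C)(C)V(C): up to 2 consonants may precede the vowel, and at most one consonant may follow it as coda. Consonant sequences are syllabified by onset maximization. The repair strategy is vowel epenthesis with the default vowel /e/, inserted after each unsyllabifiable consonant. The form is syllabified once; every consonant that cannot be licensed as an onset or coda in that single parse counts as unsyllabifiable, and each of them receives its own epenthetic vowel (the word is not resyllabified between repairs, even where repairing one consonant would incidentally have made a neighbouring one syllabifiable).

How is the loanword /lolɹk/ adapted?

lolɹeke

Syllabifying with onset maximization leaves /ɹ/, /k/ stranded (at most one coda consonant is licensed; onsets may contain at most 2 consonants).
Each unlicensed consonant becomes the onset of a new syllable: /ɹ/ → /ɹe/, /k/ → /ke/.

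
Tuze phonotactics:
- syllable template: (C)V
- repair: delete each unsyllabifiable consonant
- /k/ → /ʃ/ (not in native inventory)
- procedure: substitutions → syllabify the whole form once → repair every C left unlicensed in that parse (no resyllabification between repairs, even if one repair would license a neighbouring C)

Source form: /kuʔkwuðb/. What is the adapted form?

Substitution: /k/ → /ʃ/, giving /ʃuʔʃwuðb/.
Syllabifying with onset maximization leaves /ʔ/, /ʃ/, /ð/, /b/ stranded (no codas are permitted; onsets are limited to one consonant).
Deletion applies to /ʔ/, /ʃ/, /ð/, /b/.

ʃuwu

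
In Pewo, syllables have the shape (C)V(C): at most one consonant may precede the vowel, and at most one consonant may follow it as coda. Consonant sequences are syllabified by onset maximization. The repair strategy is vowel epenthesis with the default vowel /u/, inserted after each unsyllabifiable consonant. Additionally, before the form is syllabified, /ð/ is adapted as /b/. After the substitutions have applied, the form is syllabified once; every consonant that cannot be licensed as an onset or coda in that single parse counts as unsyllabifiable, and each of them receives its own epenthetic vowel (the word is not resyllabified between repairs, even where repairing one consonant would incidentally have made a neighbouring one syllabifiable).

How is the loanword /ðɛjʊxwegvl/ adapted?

bɛjʊxwegvulu

Substitution: /ð/ → /b/, giving /bɛjʊxwegvl/.
The consonants /v/, /l/ cannot be parsed into a legal (C)V(C) syllable (at most one coda consonant is licensed; onsets are limited to one consonant).
Inserting the epenthetic vowel yields /v/ → /vu/, /l/ → /lu/.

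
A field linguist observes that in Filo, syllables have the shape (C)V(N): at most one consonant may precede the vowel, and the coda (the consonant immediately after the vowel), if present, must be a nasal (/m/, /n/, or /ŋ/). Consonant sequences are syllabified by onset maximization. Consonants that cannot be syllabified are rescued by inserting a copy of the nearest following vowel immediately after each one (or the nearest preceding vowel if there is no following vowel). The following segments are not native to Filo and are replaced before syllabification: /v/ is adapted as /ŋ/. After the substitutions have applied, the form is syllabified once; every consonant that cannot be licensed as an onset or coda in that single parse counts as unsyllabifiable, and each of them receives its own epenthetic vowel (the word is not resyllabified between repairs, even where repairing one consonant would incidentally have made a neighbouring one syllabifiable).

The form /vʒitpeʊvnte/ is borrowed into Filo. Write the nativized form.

ŋiʒitepeʊŋnete

Substitution: /v/ → /ŋ/, giving /ŋʒitpeʊŋnte/.
Under (C)V(N), the unsyllabifiable consonants are /ŋ/, /t/, /n/ (only a nasal (/m/, /n/, or /ŋ/) is licensed in coda position; onsets are limited to one consonant).
Each unlicensed consonant becomes the onset of a new syllable: /ŋ/ → /ŋi/, /t/ → /te/, /n/ → /ne/.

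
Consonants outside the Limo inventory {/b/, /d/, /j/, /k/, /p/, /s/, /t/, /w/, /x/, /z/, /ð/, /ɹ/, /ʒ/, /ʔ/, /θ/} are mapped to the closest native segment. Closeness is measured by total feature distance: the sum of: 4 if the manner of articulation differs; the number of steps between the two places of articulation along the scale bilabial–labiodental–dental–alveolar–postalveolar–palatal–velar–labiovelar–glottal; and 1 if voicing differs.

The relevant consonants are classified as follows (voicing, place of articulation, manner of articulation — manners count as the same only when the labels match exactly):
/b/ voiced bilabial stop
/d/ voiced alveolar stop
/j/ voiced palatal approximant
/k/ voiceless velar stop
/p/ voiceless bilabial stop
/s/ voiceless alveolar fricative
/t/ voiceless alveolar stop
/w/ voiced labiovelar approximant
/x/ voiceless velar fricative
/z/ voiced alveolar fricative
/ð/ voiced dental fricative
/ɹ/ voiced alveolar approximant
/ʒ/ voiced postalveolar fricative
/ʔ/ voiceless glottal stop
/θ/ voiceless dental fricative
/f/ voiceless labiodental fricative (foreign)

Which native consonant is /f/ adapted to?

/θ/ is closest: same manner (fricative), place distance 1 (labiodental→dental), same voicing; total 1. Next closest is /s/ at distance 2.

θ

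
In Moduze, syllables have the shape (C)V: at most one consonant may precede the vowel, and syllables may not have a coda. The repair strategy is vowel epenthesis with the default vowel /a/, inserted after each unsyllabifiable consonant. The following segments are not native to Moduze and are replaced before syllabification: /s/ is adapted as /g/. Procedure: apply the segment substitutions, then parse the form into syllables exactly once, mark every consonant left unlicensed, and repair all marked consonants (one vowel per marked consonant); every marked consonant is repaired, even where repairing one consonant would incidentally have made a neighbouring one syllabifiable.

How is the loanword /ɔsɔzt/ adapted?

Substitution: /s/ → /g/, giving /ɔgɔzt/.
The consonants /z/, /t/ cannot be parsed into a legal (C)V syllable (no codas are permitted; onsets are limited to one consonant).
Inserting the epenthetic vowel yields /z/ → /za/, /t/ → /ta/.

ɔgɔzata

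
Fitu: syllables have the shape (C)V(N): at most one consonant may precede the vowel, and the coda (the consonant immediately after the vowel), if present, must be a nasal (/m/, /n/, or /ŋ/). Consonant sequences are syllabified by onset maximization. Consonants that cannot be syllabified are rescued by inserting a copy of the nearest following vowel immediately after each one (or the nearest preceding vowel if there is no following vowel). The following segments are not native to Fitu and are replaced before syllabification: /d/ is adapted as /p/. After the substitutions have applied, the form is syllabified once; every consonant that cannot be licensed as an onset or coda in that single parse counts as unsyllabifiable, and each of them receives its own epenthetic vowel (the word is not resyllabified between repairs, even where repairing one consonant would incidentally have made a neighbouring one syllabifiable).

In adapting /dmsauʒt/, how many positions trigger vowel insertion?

After substitution the input is /pmsauʒt/.
The unsyllabifiable consonants are /p/, /m/, /ʒ/, /t/; each receives one epenthetic vowel.

4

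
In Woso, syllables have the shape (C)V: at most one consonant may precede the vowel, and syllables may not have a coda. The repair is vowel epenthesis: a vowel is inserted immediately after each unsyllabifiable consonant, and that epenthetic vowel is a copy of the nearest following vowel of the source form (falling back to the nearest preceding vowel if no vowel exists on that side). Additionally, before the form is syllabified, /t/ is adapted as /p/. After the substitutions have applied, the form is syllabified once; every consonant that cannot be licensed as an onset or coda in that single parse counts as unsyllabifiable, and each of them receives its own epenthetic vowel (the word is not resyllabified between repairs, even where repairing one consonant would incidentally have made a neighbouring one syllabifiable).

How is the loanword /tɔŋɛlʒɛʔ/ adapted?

Substitution: /t/ → /p/, giving /pɔŋɛlʒɛʔ/.
Syllabifying with onset maximization leaves /l/, /ʔ/ stranded (no codas are permitted; onsets are limited to one consonant).
Epenthesis after each stranded consonant: /l/ → /lɛ/, /ʔ/ → /ʔɛ/.

pɔŋɛlɛʒɛʔɛ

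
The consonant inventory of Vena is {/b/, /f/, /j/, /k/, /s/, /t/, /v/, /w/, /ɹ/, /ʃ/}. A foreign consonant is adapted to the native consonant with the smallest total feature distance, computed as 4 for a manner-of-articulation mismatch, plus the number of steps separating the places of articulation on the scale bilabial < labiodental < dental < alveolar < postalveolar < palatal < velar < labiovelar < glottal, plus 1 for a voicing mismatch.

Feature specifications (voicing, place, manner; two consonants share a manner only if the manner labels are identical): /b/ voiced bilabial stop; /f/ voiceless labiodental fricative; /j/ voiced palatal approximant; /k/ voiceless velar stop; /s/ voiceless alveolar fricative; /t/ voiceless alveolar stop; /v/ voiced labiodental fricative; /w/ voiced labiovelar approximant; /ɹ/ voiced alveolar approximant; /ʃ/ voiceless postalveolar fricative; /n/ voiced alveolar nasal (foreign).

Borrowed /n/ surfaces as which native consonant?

ɹ

/ɹ/ is closest: manner differs (nasal→approximant, +4), place distance 0 (alveolar→alveolar), same voicing; total 4. Next closest is /s/ at distance 5.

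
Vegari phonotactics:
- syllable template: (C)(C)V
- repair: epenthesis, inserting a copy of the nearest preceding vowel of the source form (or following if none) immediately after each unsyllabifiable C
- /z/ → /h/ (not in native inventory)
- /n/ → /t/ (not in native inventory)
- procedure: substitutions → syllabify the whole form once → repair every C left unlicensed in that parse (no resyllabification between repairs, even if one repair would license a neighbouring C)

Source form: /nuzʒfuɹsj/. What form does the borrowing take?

tuhuʒfuɹusuju

Substitution: /n/ → /t/, /z/ → /h/, giving /tuhʒfuɹsj/.
Under (C)(C)V, the unsyllabifiable consonants are /h/, /ɹ/, /s/, /j/ (no codas are permitted; onsets may contain at most 2 consonants).
Epenthesis after each stranded consonant: /h/ → /hu/, /ɹ/ → /ɹu/, /s/ → /su/, /j/ → /ju/.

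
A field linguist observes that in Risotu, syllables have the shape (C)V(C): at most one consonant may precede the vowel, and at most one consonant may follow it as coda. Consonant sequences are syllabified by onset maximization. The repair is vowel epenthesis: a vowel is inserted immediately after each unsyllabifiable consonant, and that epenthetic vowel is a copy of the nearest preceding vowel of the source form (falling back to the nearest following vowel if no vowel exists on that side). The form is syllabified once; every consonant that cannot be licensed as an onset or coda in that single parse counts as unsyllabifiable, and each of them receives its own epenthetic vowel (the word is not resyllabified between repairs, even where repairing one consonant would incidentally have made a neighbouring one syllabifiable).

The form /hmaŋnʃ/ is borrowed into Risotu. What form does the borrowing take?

hamaŋnaʃa

Syllabifying with onset maximization leaves /h/, /n/, /ʃ/ stranded (at most one coda consonant is licensed; onsets are limited to one consonant).
Each unlicensed consonant becomes the onset of a new syllable: /h/ → /ha/, /n/ → /na/, /ʃ/ → /ʃa/.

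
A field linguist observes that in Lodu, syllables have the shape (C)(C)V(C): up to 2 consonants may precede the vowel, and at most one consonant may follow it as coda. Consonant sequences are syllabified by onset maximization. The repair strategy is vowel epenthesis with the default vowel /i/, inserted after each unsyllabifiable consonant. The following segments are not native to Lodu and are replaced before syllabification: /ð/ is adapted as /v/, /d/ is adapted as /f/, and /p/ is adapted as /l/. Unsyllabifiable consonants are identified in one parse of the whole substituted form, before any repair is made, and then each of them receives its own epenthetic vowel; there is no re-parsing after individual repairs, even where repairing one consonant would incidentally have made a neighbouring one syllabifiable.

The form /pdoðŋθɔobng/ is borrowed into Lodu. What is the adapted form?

lfovŋθɔobnigi

Substitution: /p/ → /l/, /d/ → /f/, /ð/ → /v/, giving /lfovŋθɔobng/.
Under (C)(C)V(C), the unsyllabifiable consonants are /n/, /g/ (at most one coda consonant is licensed; onsets may contain at most 2 consonants).
Each unlicensed consonant becomes the onset of a new syllable: /n/ → /ni/, /g/ → /gi/.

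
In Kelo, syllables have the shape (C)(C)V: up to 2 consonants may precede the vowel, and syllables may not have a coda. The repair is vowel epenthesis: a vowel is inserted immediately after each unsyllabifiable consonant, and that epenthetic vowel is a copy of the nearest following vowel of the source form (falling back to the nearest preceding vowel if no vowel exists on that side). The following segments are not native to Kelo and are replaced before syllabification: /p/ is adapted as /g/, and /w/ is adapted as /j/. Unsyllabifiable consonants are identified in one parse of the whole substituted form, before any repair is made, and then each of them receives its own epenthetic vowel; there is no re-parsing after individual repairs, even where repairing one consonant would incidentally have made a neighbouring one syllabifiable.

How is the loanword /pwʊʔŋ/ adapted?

Substitution: /p/ → /g/, /w/ → /j/, giving /gjʊʔŋ/.
Under (C)(C)V, the unsyllabifiable consonants are /ʔ/, /ŋ/ (no codas are permitted; onsets may contain at most 2 consonants).
Epenthesis after each stranded consonant: /ʔ/ → /ʔʊ/, /ŋ/ → /ŋʊ/.

gjʊʔʊŋʊ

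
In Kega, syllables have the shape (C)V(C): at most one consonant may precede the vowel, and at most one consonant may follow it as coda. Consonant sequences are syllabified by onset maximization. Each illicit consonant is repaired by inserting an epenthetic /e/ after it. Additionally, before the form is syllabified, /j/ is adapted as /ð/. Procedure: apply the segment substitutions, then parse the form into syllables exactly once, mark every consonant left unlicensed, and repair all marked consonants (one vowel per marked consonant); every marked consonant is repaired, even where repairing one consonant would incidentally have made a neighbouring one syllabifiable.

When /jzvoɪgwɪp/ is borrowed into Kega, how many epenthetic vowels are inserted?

After substitution the input is /ðzvoɪgwɪp/.
The unsyllabifiable consonants are /ð/, /z/; each receives one epenthetic vowel.

2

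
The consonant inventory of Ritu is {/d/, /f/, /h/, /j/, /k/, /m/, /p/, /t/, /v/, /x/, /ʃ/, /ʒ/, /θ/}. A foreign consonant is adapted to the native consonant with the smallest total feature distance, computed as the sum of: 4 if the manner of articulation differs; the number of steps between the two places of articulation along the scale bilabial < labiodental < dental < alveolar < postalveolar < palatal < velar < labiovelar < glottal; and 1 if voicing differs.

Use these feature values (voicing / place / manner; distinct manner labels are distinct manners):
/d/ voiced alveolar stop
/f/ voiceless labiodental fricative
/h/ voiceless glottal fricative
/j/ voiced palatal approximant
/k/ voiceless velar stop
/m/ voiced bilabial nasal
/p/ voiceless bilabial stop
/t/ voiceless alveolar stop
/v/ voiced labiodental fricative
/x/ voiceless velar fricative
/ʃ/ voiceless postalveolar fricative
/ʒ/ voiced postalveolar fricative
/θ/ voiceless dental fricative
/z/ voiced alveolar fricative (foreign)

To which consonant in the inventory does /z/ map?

ʒ

/ʒ/ is closest: same manner (fricative), place distance 1 (alveolar→postalveolar), same voicing; total 1. Next closest is /v/ at distance 2.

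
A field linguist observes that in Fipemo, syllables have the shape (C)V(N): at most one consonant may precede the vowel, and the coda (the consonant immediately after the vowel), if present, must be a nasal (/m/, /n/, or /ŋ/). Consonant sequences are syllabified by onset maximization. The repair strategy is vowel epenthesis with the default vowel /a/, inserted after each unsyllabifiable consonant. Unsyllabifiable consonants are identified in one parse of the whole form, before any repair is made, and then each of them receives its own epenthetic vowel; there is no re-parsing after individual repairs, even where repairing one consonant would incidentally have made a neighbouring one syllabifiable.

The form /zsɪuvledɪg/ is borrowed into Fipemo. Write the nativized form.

zasɪuvaledɪga

Syllabifying with onset maximization leaves /z/, /v/, /g/ stranded (only a nasal (/m/, /n/, or /ŋ/) is licensed in coda position; onsets are limited to one consonant).
Inserting the epenthetic vowel yields /z/ → /za/, /v/ → /va/, /g/ → /ga/.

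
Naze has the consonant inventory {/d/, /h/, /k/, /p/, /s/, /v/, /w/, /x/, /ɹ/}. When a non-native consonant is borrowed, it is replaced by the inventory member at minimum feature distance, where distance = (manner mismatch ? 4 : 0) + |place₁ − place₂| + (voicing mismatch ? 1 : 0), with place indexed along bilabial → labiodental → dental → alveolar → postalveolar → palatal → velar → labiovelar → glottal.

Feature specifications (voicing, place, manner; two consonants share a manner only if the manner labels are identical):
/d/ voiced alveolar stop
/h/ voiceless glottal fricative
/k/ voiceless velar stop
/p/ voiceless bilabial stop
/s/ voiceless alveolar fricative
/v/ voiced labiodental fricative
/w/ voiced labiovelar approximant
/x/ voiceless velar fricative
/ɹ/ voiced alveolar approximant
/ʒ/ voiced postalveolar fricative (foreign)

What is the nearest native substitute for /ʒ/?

s

/s/ is closest: same manner (fricative), place distance 1 (postalveolar→alveolar), voicing differs (+1); total 2. Next closest is /v/ at distance 3.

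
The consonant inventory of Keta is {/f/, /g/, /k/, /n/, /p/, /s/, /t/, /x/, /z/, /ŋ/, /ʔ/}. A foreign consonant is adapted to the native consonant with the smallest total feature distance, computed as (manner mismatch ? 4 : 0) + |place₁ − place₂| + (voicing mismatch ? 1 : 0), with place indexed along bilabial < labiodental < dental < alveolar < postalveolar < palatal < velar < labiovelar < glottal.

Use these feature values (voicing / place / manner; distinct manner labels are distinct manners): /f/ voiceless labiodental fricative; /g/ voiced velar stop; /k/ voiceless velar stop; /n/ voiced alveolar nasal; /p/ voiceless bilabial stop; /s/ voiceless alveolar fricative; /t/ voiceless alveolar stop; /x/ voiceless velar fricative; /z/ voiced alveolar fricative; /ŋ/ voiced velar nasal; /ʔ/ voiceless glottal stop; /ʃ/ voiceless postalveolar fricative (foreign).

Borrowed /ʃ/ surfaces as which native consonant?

s

/s/ is closest: same manner (fricative), place distance 1 (postalveolar→alveolar), same voicing; total 1. Next closest is /x/ at distance 2.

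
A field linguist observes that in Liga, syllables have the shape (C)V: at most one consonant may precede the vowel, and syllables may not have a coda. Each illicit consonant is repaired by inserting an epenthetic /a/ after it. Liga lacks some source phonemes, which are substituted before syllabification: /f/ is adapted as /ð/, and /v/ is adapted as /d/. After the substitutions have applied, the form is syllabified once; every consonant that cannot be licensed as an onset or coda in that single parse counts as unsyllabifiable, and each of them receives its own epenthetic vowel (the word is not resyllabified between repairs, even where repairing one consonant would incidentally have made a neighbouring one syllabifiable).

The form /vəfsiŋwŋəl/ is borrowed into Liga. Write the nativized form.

Substitution: /v/ → /d/, /f/ → /ð/, giving /dəðsiŋwŋəl/.
Syllabifying with onset maximization leaves /ð/, /ŋ/, /w/, /l/ stranded (no codas are permitted; onsets are limited to one consonant).
Epenthesis after each stranded consonant: /ð/ → /ða/, /ŋ/ → /ŋa/, /w/ → /wa/, /l/ → /la/.

dəðasiŋawaŋəla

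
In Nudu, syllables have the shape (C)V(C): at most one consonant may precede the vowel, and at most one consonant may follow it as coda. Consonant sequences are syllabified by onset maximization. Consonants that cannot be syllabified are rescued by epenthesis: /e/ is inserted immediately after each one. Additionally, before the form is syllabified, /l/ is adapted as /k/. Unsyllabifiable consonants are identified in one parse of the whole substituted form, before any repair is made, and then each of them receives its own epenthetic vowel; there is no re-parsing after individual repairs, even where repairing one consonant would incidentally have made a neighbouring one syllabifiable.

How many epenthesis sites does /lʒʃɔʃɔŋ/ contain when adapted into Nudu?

After substitution the input is /kʒʃɔʃɔŋ/.
The unsyllabifiable consonants are /k/, /ʒ/; each receives one epenthetic vowel.

2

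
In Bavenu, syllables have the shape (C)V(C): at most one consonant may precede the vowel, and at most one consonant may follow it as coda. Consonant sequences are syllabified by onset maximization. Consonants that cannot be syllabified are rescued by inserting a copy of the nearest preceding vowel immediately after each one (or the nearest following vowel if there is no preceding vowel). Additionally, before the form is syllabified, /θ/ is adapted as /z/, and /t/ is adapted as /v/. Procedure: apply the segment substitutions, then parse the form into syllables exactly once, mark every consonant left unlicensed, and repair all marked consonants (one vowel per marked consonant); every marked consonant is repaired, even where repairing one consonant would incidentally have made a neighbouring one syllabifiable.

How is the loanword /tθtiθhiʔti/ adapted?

vizivizhiʔvi

Substitution: /t/ → /v/, /θ/ → /z/, giving /vzvizhiʔvi/.
The consonants /v/, /z/ cannot be parsed into a legal (C)V(C) syllable (at most one coda consonant is licensed; onsets are limited to one consonant).
Each unlicensed consonant becomes the onset of a new syllable: /v/ → /vi/, /z/ → /zi/.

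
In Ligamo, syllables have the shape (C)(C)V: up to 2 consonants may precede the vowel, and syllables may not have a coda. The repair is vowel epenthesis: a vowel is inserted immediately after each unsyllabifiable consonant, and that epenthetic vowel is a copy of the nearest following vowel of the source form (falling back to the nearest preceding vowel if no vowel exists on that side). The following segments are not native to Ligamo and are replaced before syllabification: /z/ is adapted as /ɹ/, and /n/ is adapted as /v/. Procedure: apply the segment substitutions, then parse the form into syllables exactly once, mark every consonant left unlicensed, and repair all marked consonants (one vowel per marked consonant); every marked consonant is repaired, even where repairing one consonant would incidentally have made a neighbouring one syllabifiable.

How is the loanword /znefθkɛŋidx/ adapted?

ɹvefɛθkɛŋidixi

Substitution: /z/ → /ɹ/, /n/ → /v/, giving /ɹvefθkɛŋidx/.
Syllabifying with onset maximization leaves /f/, /d/, /x/ stranded (no codas are permitted; onsets may contain at most 2 consonants).
Inserting the epenthetic vowel yields /f/ → /fɛ/, /d/ → /di/, /x/ → /xi/.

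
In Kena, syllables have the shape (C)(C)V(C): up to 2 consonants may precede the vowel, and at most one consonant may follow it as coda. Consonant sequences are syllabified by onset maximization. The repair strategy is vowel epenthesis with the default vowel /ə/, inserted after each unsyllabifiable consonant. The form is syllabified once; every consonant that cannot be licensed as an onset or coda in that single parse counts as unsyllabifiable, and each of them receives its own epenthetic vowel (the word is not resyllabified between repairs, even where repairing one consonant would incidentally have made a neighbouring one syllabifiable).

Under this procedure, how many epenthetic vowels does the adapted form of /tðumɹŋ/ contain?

2

The unsyllabifiable consonants are /ɹ/, /ŋ/; each receives one epenthetic vowel.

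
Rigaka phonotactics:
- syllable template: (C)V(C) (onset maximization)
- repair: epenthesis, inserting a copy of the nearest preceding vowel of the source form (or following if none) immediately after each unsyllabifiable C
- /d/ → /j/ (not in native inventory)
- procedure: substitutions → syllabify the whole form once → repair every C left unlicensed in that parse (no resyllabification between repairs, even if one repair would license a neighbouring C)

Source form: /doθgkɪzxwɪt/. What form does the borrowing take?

Substitution: /d/ → /j/, giving /joθgkɪzxwɪt/.
Under (C)V(C), the unsyllabifiable consonants are /g/, /x/ (at most one coda consonant is licensed; onsets are limited to one consonant).
Each unlicensed consonant becomes the onset of a new syllable: /g/ → /go/, /x/ → /xɪ/.

joθgokɪzxɪwɪt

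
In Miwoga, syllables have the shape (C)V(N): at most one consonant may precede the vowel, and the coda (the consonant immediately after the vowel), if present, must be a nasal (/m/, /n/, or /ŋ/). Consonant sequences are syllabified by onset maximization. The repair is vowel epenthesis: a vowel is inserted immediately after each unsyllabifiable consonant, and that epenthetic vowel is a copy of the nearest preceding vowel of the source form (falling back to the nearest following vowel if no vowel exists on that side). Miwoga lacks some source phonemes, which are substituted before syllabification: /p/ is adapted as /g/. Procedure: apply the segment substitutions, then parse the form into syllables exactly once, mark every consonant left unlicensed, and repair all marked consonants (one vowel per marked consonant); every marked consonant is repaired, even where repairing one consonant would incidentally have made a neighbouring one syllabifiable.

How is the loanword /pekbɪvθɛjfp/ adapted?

Substitution: /p/ → /g/, giving /gekbɪvθɛjfg/.
The consonants /k/, /v/, /j/, /f/, /g/ cannot be parsed into a legal (C)V(N) syllable (only a nasal (/m/, /n/, or /ŋ/) is licensed in coda position; onsets are limited to one consonant).
Inserting the epenthetic vowel yields /k/ → /ke/, /v/ → /vɪ/, /j/ → /jɛ/, /f/ → /fɛ/, /g/ → /gɛ/.

gekebɪvɪθɛjɛfɛgɛ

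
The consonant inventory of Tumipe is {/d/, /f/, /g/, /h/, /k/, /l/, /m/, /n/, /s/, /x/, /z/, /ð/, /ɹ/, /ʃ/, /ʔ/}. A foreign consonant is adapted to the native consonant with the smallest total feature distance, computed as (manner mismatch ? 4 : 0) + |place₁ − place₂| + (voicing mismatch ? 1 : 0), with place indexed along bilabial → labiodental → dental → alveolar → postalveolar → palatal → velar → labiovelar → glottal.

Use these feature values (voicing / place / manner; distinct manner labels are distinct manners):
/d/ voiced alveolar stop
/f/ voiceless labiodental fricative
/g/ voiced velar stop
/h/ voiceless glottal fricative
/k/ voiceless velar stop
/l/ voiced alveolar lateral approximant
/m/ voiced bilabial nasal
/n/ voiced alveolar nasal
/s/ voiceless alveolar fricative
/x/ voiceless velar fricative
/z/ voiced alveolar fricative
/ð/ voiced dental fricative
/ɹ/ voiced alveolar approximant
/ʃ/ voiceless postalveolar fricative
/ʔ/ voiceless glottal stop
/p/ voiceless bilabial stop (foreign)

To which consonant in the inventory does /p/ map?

/d/ is closest: same manner (stop), place distance 3 (bilabial→alveolar), voicing differs (+1); total 4. Next closest is /f/ at distance 5.

d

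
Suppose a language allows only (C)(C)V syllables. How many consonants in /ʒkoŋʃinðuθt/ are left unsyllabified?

Syllabifying with onset maximization leaves /θ/, /t/ stranded (no codas are permitted; onsets may contain at most 2 consonants).

2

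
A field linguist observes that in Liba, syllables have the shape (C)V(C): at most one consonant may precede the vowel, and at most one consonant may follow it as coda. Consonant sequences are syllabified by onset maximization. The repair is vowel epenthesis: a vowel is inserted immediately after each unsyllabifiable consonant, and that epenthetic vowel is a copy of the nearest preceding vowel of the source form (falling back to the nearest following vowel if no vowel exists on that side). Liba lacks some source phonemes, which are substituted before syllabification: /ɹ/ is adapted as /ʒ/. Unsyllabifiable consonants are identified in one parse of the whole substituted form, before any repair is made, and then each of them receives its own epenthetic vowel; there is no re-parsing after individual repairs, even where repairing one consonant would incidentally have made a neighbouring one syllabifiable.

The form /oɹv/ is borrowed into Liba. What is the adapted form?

Substitution: /ɹ/ → /ʒ/, giving /oʒv/.
Under (C)V(C), the unsyllabifiable consonants are /v/ (at most one coda consonant is licensed; onsets are limited to one consonant).
Each unlicensed consonant becomes the onset of a new syllable: /v/ → /vo/.

oʒvo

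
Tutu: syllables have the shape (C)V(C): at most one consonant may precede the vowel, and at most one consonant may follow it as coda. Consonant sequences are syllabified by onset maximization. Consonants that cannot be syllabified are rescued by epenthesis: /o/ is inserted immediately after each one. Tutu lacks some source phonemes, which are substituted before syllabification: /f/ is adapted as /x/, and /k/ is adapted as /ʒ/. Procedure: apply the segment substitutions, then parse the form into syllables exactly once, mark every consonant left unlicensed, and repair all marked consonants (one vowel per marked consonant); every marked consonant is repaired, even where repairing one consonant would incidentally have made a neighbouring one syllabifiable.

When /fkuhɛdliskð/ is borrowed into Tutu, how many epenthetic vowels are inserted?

3

After substitution the input is /xʒuhɛdlisʒð/.
The unsyllabifiable consonants are /x/, /ʒ/, /ð/; each receives one epenthetic vowel.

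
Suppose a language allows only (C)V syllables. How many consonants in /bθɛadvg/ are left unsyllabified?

4

Syllabifying with onset maximization leaves /b/, /d/, /v/, /g/ stranded (no codas are permitted; onsets are limited to one consonant).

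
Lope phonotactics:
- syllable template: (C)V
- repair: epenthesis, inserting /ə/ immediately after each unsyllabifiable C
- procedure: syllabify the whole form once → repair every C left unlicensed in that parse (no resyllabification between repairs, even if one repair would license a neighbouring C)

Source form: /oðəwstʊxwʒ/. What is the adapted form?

oðəwəsətʊxəwəʒə

Syllabifying with onset maximization leaves /w/, /s/, /x/, /w/, /ʒ/ stranded (no codas are permitted; onsets are limited to one consonant).
Inserting the epenthetic vowel yields /w/ → /wə/, /s/ → /sə/, /x/ → /xə/, /w/ → /wə/, /ʒ/ → /ʒə/.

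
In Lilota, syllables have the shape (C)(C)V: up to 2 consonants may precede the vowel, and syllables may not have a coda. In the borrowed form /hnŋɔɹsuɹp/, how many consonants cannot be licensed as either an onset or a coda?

3

Syllabifying with onset maximization leaves /h/, /ɹ/, /p/ stranded (no codas are permitted; onsets may contain at most 2 consonants).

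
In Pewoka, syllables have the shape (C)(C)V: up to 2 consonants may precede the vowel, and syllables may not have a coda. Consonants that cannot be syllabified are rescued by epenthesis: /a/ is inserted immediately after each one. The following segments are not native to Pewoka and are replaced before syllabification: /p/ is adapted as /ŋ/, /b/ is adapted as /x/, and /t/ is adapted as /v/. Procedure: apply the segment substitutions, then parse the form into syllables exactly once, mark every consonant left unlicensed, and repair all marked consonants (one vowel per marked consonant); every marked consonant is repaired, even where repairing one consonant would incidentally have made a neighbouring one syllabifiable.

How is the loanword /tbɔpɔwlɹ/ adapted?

Substitution: /t/ → /v/, /b/ → /x/, /p/ → /ŋ/, giving /vxɔŋɔwlɹ/.
The consonants /w/, /l/, /ɹ/ cannot be parsed into a legal (C)(C)V syllable (no codas are permitted; onsets may contain at most 2 consonants).
Each unlicensed consonant becomes the onset of a new syllable: /w/ → /wa/, /l/ → /la/, /ɹ/ → /ɹa/.

vxɔŋɔwalaɹa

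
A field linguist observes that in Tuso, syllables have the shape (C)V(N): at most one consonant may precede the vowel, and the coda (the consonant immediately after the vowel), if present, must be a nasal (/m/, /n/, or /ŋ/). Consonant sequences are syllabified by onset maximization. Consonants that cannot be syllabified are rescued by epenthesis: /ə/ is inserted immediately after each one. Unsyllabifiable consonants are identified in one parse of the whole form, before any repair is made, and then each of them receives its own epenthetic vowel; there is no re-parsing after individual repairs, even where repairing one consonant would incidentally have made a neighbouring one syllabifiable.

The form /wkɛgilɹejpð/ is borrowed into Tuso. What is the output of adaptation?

wəkɛgiləɹejəpəðə

Under (C)V(N), the unsyllabifiable consonants are /w/, /l/, /j/, /p/, /ð/ (only a nasal (/m/, /n/, or /ŋ/) is licensed in coda position; onsets are limited to one consonant).
Inserting the epenthetic vowel yields /w/ → /wə/, /l/ → /lə/, /j/ → /jə/, /p/ → /pə/, /ð/ → /ðə/.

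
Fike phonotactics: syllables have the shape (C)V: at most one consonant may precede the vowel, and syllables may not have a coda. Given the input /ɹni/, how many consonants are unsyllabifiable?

1

Under (C)V, the unsyllabifiable consonants are /ɹ/ (no codas are permitted; onsets are limited to one consonant).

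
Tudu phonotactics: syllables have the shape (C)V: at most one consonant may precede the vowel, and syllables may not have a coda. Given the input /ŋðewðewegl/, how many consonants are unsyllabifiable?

Under (C)V, the unsyllabifiable consonants are /ŋ/, /w/, /g/, /l/ (no codas are permitted; onsets are limited to one consonant).

4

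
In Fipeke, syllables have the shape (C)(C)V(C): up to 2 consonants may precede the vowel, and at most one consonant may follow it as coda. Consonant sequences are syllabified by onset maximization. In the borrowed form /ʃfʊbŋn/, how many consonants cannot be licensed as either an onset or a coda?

The consonants /ŋ/, /n/ cannot be parsed into a legal (C)(C)V(C) syllable (at most one coda consonant is licensed; onsets may contain at most 2 consonants).

2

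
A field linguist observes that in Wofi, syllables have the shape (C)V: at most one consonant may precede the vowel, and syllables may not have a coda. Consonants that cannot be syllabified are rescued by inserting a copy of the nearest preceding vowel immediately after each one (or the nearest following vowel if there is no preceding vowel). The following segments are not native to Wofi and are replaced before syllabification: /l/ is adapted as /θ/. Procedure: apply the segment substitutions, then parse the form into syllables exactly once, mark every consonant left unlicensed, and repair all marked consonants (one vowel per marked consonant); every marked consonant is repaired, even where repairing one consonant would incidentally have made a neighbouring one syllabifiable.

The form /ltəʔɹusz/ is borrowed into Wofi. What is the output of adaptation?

Substitution: /l/ → /θ/, giving /θtəʔɹusz/.
Under (C)V, the unsyllabifiable consonants are /θ/, /ʔ/, /s/, /z/ (no codas are permitted; onsets are limited to one consonant).
Each unlicensed consonant becomes the onset of a new syllable: /θ/ → /θə/, /ʔ/ → /ʔə/, /s/ → /su/, /z/ → /zu/.

θətəʔəɹusuzu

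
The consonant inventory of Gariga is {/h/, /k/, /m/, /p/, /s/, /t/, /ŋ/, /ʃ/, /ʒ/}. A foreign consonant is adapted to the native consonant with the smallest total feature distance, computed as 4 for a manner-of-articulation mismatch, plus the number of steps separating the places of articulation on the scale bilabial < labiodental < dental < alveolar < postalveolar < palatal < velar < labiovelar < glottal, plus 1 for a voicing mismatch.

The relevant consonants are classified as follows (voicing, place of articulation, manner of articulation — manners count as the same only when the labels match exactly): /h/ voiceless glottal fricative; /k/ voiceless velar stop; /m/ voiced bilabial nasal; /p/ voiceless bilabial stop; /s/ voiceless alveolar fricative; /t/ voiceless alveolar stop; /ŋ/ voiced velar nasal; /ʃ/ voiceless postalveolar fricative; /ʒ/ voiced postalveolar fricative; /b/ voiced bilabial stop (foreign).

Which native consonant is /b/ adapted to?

p

/p/ is closest: same manner (stop), place distance 0 (bilabial→bilabial), voicing differs (+1); total 1. Next closest is /m/ at distance 4.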